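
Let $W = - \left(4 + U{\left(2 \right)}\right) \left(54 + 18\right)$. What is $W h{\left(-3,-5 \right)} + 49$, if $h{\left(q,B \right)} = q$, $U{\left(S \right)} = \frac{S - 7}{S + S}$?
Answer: $643$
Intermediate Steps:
$U{\left(S \right)} = \frac{-7 + S}{2 S}$
$W = -198$ ($W = - \left(4 + \frac{-7 + 2}{2 \cdot 2}\right) \left(54 + 18\right) = - \left(4 + \frac{1}{2} \cdot \frac{1}{2} \left(-5\right)\right) 72 = - \left(4 - \frac{5}{4}\right) 72 = - \frac{11 \cdot 72}{4} = \left(-1\right) 198 = -198$)
$W h{\left(-3,-5 \right)} + 49 = \left(-198\right) \left(-3\right) + 49 = 594 + 49 = 643$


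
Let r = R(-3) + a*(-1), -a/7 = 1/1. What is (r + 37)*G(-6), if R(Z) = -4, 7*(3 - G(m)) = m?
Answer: 1080/7 ≈ 154.29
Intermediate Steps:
G(m) = 3 - m/7
a = -7 (a = -7/1 = -7*1 = -7)
r = 3 (r = -4 - 7*(-1) = -4 + 7 = 3)
(r + 37)*G(-6) = (3 + 37)*(3 - ⅐*(-6)) = 40*(3 + 6/7) = 40*(27/7) = 1080/7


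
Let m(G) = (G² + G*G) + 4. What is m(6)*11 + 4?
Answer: 840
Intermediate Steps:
m(G) = 4 + 2*G² (m(G) = (G² + G²) + 4 = 2*G² + 4 = 4 + 2*G²)
m(6)*11 + 4 = (4 + 2*6²)*11 + 4 = (4 + 2*36)*11 + 4 = (4 + 72)*11 + 4 = 76*11 + 4 = 836 + 4 = 840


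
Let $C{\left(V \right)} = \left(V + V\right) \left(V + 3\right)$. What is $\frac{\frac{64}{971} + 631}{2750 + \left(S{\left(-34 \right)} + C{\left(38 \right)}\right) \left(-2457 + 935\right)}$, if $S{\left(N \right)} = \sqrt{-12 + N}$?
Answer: $- \frac{1452192386265}{10907160250150714} + \frac{466314165 i \sqrt{46}}{10907160250150714} \approx -0.00013314 + 2.8997 \cdot 10^{-7} i$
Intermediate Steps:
$C{\left(V \right)} = 2 V \left(3 + V\right)$
$\frac{\frac{64}{971} + 631}{2750 + \left(S{\left(-34 \right)} + C{\left(38 \right)}\right) \left(-2457 + 935\right)} = \frac{\frac{64}{971} + 631}{2750 + \left(\sqrt{-12 - 34} + 2 \cdot 38 \left(3 + 38\right)\right) \left(-2457 + 935\right)} = \frac{64 \cdot \frac{1}{971} + 631}{2750 + \left(\sqrt{-46} + 2 \cdot 38 \cdot 41\right) \left(-1522\right)} = \frac{\frac{64}{971} + 631}{2750 + \left(i \sqrt{46} + 3116\right) \left(-1522\right)} = \frac{612765}{971 \left(2750 + \left(3116 + i \sqrt{46}\right) \left(-1522\right)\right)} = \frac{612765}{971 \left(2750 - \left(4742552 + 1522 i \sqrt{46}\right)\right)} = \frac{612765}{971 \left(-4739802 - 1522 i \sqrt{46}\right)}$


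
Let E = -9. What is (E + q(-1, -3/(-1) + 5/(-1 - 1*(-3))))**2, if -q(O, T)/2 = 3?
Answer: 225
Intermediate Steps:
q(O, T) = -6 (q(O, T) = -2*3 = -6)
(E + q(-1, -3/(-1) + 5/(-1 - 1*(-3))))**2 = (-9 - 6)**2 = (-15)**2 = 225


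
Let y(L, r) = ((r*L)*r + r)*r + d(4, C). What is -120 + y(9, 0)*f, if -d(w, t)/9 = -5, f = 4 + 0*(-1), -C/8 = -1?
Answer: 60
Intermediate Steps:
C = 8 (C = -8*(-1) = 8)
f = 4 (f = 4 + 0 = 4)
d(w, t) = 45 (d(w, t) = -9*(-5) = 45)
y(L, r) = 45 + r*(r + L*r**2) (y(L, r) = ((r*L)*r + r)*r + 45 = ((L*r)*r + r)*r + 45 = (L*r**2 + r)*r + 45 = (r + L*r**2)*r + 45 = r*(r + L*r**2) + 45 = 45 + r*(r + L*r**2))
-120 + y(9, 0)*f = -120 + (45 + 0**2 + 9*0**3)*4 = -120 + (45 + 0 + 9*0)*4 = -120 + (45 + 0 + 0)*4 = -120 + 45*4 = -120 + 180 = 60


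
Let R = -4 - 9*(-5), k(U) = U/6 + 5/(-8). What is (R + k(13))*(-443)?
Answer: -452303/24 ≈ -18846.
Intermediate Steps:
k(U) = -5/8 + U/6 (k(U) = U*(⅙) + 5*(-⅛) = U/6 - 5/8 = -5/8 + U/6)
R = 41 (R = -4 + 45 = 41)
(R + k(13))*(-443) = (41 + (-5/8 + (⅙)*13))*(-443) = (41 + (-5/8 + 13/6))*(-443) = (41 + 37/24)*(-443) = (1021/24)*(-443) = -452303/24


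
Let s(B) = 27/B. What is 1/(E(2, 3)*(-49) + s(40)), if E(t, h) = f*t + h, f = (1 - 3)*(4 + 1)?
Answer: 40/33347 ≈ 0.0011995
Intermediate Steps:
f = -10 (f = -2*5 = -10)
E(t, h) = h - 10*t (E(t, h) = -10*t + h = h - 10*t)
1/(E(2, 3)*(-49) + s(40)) = 1/((3 - 10*2)*(-49) + 27/40) = 1/((3 - 20)*(-49) + 27*(1/40)) = 1/(-17*(-49) + 27/40) = 1/(833 + 27/40) = 1/(33347/40) = 40/33347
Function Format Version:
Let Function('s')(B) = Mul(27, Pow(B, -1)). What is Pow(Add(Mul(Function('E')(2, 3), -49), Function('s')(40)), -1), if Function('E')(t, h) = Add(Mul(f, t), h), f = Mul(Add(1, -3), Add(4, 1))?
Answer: Rational(40, 33347) ≈ 0.0011995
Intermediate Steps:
f = -10 (f = Mul(-2, 5) = -10)
Function('E')(t, h) = Add(h, Mul(-10, t)) (Function('E')(t, h) = Add(Mul(-10, t), h) = Add(h, Mul(-10, t)))
Pow(Add(Mul(Function('E')(2, 3), -49), Function('s')(40)), -1) = Pow(Add(Mul(Add(3, Mul(-10, 2)), -49), Mul(27, Pow(40, -1))), -1) = Pow(Add(Mul(Add(3, -20), -49), Mul(27, Rational(1, 40))), -1) = Pow(Add(Mul(-17, -49), Rational(27, 40)), -1) = Pow(Add(833, Rational(27, 40)), -1) = Pow(Rational(33347, 40), -1) = Rational(40, 33347)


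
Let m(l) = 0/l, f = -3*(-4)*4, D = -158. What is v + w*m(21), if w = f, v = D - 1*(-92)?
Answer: -66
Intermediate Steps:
v = -66 (v = -158 - 1*(-92) = -158 + 92 = -66)
f = 48 (f = 12*4 = 48)
m(l) = 0
w = 48
v + w*m(21) = -66 + 48*0 = -66 + 0 = -66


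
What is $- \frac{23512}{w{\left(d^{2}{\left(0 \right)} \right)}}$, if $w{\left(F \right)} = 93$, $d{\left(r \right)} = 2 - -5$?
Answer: $- \frac{23512}{93} \approx -252.82$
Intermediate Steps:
$d{\left(r \right)} = 7$ ($d{\left(r \right)} = 2 + 5 = 7$)
$- \frac{23512}{w{\left(d^{2}{\left(0 \right)} \right)}} = - \frac{23512}{93}$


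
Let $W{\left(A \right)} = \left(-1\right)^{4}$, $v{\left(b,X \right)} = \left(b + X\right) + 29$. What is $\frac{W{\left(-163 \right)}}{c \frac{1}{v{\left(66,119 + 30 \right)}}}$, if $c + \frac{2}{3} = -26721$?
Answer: $- \frac{732}{80165} \approx -0.0091312$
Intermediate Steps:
$c = - \frac{80165}{3}$ ($c = - \frac{2}{3} - 26721 = - \frac{80165}{3} \approx -26722.0$)
$v{\left(b,X \right)} = 29 + X + b$ ($v{\left(b,X \right)} = \left(X + b\right) + 29 = 29 + X + b$)
$W{\left(A \right)} = 1$
$\frac{W{\left(-163 \right)}}{c \frac{1}{v{\left(66,119 + 30 \right)}}} = 1 \frac{1}{\left(- \frac{80165}{3}\right) \frac{1}{29 + \left(119 + 30\right) + 66}} = 1 \frac{1}{\left(- \frac{80165}{3}\right) \frac{1}{29 + 149 + 66}} = 1 \frac{1}{\left(- \frac{80165}{3}\right) \frac{1}{244}} = 1 \frac{1}{- \frac{80165}{732}} = 1 \left(- \frac{732}{80165}\right) = - \frac{732}{80165}$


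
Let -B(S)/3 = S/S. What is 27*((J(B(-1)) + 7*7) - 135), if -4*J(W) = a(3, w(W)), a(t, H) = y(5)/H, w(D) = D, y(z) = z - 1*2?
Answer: -9261/4 ≈ -2315.3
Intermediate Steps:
y(z) = -2 + z (y(z) = z - 2 = -2 + z)
B(S) = -3 (B(S) = -3*S/S = -3*1 = -3)
a(t, H) = 3/H (a(t, H) = (-2 + 5)/H = 3/H)
J(W) = -3/(4*W)
27*((J(B(-1)) + 7*7) - 135) = 27*((-¾/(-3) + 7*7) - 135) = 27*((-¾*(-⅓) + 49) - 135) = 27*((¼ + 49) - 135) = 27*(197/4 - 135) = 27*(-343/4) = -9261/4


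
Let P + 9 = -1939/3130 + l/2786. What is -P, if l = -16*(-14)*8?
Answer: 5591051/622870 ≈ 8.9763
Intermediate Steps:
l = 1792 (l = 224*8 = 1792)
P = -5591051/622870 (P = -9 + (-1939/3130 + 1792/2786) = -9 + (-1939*1/3130 + 1792*(1/2786)) = -9 + (-1939/3130 + 128/199) = -9 + 14779/622870 = -5591051/622870 ≈ -8.9763)
-P = -1*(-5591051/622870) = 5591051/622870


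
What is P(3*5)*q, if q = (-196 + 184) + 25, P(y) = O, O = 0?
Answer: 0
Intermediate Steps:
P(y) = 0
q = 13 (q = -12 + 25 = 13)
P(3*5)*q = 0*13 = 0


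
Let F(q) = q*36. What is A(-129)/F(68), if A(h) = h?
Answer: -43/816 ≈ -0.052696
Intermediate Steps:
F(q) = 36*q
A(-129)/F(68) = -129/(36*68) = -129/2448 = -129*1/2448 = -43/816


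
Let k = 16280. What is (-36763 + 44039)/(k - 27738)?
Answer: -214/337 ≈ -0.63501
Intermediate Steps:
(-36763 + 44039)/(k - 27738) = (-36763 + 44039)/(16280 - 27738) = 7276/(-11458) = 7276*(-1/11458) = -214/337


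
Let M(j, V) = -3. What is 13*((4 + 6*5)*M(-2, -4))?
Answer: -1326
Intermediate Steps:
13*((4 + 6*5)*M(-2, -4)) = 13*((4 + 6*5)*(-3)) = 13*((4 + 30)*(-3)) = 13*(34*(-3)) = 13*(-102) = -1326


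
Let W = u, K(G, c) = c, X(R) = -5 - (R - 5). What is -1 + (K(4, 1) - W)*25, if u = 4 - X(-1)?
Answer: -51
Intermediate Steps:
X(R) = -R (X(R) = -5 - (-5 + R) = -5 + (5 - R) = -R)
u = 3 (u = 4 - (-1)*(-1) = 4 - 1*1 = 4 - 1 = 3)
W = 3
-1 + (K(4, 1) - W)*25 = -1 + (1 - 1*3)*25 = -1 + (1 - 3)*25 = -1 - 2*25 = -1 - 50 = -51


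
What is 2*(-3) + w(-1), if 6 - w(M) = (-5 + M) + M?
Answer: 7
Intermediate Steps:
w(M) = 11 - 2*M (w(M) = 6 - ((-5 + M) + M) = 6 - (-5 + 2*M) = 6 + (5 - 2*M) = 11 - 2*M)
2*(-3) + w(-1) = 2*(-3) + (11 - 2*(-1)) = -6 + (11 + 2) = -6 + 13 = 7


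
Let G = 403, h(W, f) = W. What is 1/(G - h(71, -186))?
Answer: 1/332 ≈ 0.0030120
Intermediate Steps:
1/(G - h(71, -186)) = 1/(403 - 1*71) = 1/(403 - 71) = 1/332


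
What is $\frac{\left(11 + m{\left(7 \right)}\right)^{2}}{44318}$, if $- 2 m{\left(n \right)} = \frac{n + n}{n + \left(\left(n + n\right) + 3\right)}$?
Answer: $\frac{66049}{25527168} \approx 0.0025874$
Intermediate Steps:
$m{\left(n \right)} = - \frac{n}{3 + 3 n}$ ($m{\left(n \right)} = - \frac{\left(n + n\right) \frac{1}{n + \left(\left(n + n\right) + 3\right)}}{2} = - \frac{2 n \frac{1}{n + \left(2 n + 3\right)}}{2} = - \frac{2 n \frac{1}{n + \left(3 + 2 n\right)}}{2} = - \frac{2 n \frac{1}{3 + 3 n}}{2} = - \frac{n}{3 + 3 n}$)
$\frac{\left(11 + m{\left(7 \right)}\right)^{2}}{44318} = \frac{\left(11 - \frac{7}{3 + 3 \cdot 7}\right)^{2}}{44318} = \left(11 - \frac{7}{3 + 21}\right)^{2} \cdot \frac{1}{44318} = \left(11 - \frac{7}{24}\right)^{2} \cdot \frac{1}{44318} = \left(\frac{257}{24}\right)^{2} \cdot \frac{1}{44318} = \frac{66049}{576} \cdot \frac{1}{44318} = \frac{66049}{25527168}$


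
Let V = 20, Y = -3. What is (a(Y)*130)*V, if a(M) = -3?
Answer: -7800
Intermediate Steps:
(a(Y)*130)*V = -3*130*20 = -390*20 = -7800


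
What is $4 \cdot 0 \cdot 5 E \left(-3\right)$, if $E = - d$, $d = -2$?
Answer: $0$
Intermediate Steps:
$E = 2$ ($E = \left(-1\right) \left(-2\right) = 2$)
$4 \cdot 0 \cdot 5 E \left(-3\right) = 4 \cdot 0 \cdot 5 \cdot 2 \left(-3\right) = 0 \cdot 5 \left(-6\right) = 0 \left(-6\right) = 0$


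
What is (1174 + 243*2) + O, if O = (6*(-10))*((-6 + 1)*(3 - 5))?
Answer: 1060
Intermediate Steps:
O = -600 (O = -(-300)*(-2) = -60*10 = -600)
(1174 + 243*2) + O = (1174 + 243*2) - 600 = (1174 + 486) - 600 = 1660 - 600 = 1060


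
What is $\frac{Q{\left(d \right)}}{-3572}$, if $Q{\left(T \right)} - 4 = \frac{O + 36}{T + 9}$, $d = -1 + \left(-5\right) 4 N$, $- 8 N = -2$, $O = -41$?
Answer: $- \frac{7}{10716} \approx -0.00065323$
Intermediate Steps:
$N = \frac{1}{4}$ ($N = \left(- \frac{1}{8}\right) \left(-2\right) = \frac{1}{4} \approx 0.25$)
$d = -6$ ($d = -1 + \left(-5\right) 4 \cdot \frac{1}{4} = -1 - 5 = -6$)
$Q{\left(T \right)} = 4 - \frac{5}{9 + T}$ ($Q{\left(T \right)} = 4 + \frac{-41 + 36}{T + 9} = 4 - \frac{5}{9 + T}$)
$\frac{Q{\left(d \right)}}{-3572} = \frac{\frac{1}{9 - 6} \left(31 + 4 \left(-6\right)\right)}{-3572} = \frac{31 - 24}{3} \left(- \frac{1}{3572}\right) = \frac{1}{3} \cdot 7 \left(- \frac{1}{3572}\right) = \frac{7}{3} \left(- \frac{1}{3572}\right) = - \frac{7}{10716}$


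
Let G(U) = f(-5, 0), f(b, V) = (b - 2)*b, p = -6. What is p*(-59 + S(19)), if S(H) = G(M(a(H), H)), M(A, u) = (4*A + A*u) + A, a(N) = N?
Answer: 144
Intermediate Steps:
f(b, V) = b*(-2 + b) (f(b, V) = (-2 + b)*b = b*(-2 + b))
M(A, u) = 5*A + A*u
G(U) = 35 (G(U) = -5*(-2 - 5) = -5*(-7) = 35)
S(H) = 35
p*(-59 + S(19)) = -6*(-59 + 35) = -6*(-24) = 144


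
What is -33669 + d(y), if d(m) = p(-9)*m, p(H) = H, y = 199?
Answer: -35460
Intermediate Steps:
d(m) = -9*m
-33669 + d(y) = -33669 - 9*199 = -33669 - 1791 = -35460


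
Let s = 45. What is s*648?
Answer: 29160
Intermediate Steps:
s*648 = 45*648 = 29160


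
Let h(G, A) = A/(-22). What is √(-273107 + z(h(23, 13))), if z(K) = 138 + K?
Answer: 3*I*√14679698/22 ≈ 522.46*I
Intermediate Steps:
h(G, A) = -A/22 (h(G, A) = A*(-1/22) = -A/22)
√(-273107 + z(h(23, 13))) = √(-273107 + (138 - 1/22*13)) = √(-273107 + (138 - 13/22)) = √(-273107 + 3023/22) = √(-6005331/22) = 3*I*√14679698/22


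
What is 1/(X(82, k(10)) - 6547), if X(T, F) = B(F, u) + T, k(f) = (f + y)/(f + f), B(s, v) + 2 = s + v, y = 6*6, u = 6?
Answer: -10/64587 ≈ -0.00015483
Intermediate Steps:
y = 36
B(s, v) = -2 + s + v (B(s, v) = -2 + (s + v) = -2 + s + v)
k(f) = (36 + f)/(2*f) (k(f) = (f + 36)/(f + f) = (36 + f)/((2*f)) = (36 + f)*(1/(2*f)) = (36 + f)/(2*f))
X(T, F) = 4 + F + T (X(T, F) = (-2 + F + 6) + T = (4 + F) + T = 4 + F + T)
1/(X(82, k(10)) - 6547) = 1/((4 + (½)*(36 + 10)/10 + 82) - 6547) = 1/((4 + (½)*(⅒)*46 + 82) - 6547) = 1/((4 + 23/10 + 82) - 6547) = 1/(883/10 - 6547) = 1/(-64587/10) = -10/64587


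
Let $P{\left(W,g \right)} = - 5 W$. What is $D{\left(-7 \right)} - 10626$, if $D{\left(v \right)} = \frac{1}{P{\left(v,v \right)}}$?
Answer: $- \frac{371909}{35} \approx -10626.0$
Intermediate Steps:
$D{\left(v \right)} = - \frac{1}{5 v}$ ($D{\left(v \right)} = \frac{1}{\left(-5\right) v} = - \frac{1}{5 v}$)
$D{\left(-7 \right)} - 10626 = - \frac{1}{5 \left(-7\right)} - 10626 = \left(- \frac{1}{5}\right) \left(- \frac{1}{7}\right) - 10626 = \frac{1}{35} - 10626 = - \frac{371909}{35}$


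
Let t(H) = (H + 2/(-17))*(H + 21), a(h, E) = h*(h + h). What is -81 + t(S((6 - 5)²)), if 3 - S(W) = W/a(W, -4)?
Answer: -1701/68 ≈ -25.015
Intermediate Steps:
a(h, E) = 2*h² (a(h, E) = h*(2*h) = 2*h²)
S(W) = 3 - 1/(2*W) (S(W) = 3 - W/(2*W²) = 3 - W*1/(2*W²) = 3 - 1/(2*W))
t(H) = (21 + H)*(-2/17 + H) (t(H) = (H + 2*(-1/17))*(21 + H) = (H - 2/17)*(21 + H) = (-2/17 + H)*(21 + H) = (21 + H)*(-2/17 + H))
-81 + t(S((6 - 5)²)) = -81 + (-42/17 + (3 - 1/(2*(6 - 5)²))² + 355*(3 - 1/(2*(6 - 5)²))/17) = -81 + (-42/17 + (3 - 1/(2*(1²)))² + 355*(3 - 1/(2*(1²)))/17) = -81 + (-42/17 + (3 - ½/1)² + 355*(3 - ½/1)/17) = -81 + (-42/17 + (3 - ½*1)² + 355*(3 - ½*1)/17) = -81 + (-42/17 + (3 - ½)² + 355*(3 - ½)/17) = -81 + (-42/17 + (5/2)² + (355/17)*(5/2)) = -81 + (-42/17 + 25/4 + 1775/34) = -81 + 3807/68 = -1701/68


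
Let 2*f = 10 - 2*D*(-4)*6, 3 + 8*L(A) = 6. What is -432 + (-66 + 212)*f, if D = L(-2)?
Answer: 1612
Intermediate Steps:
L(A) = 3/8 (L(A) = -3/8 + (⅛)*6 = -3/8 + ¾ = 3/8)
D = 3/8 ≈ 0.37500
f = 14 (f = (10 - 2*(3/8)*(-4)*6)/2 = (10 - (-3)*6)/2 = (10 - 2*(-9))/2 = (10 + 18)/2 = (½)*28 = 14)
-432 + (-66 + 212)*f = -432 + (-66 + 212)*14 = -432 + 146*14 = -432 + 2044 = 1612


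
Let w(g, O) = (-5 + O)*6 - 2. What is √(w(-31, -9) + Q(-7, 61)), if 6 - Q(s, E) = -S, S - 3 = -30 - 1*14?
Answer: 11*I ≈ 11.0*I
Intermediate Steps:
S = -41 (S = 3 + (-30 - 1*14) = 3 + (-30 - 14) = 3 - 44 = -41)
w(g, O) = -32 + 6*O (w(g, O) = (-30 + 6*O) - 2 = -32 + 6*O)
Q(s, E) = -35 (Q(s, E) = 6 - (-1)*(-41) = 6 - 1*41 = 6 - 41 = -35)
√(w(-31, -9) + Q(-7, 61)) = √((-32 + 6*(-9)) - 35) = √((-32 - 54) - 35) = √(-86 - 35) = √(-121) = 11*I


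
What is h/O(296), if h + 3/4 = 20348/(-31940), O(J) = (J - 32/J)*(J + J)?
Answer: -6329/799266560 ≈ -7.9185e-6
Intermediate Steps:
O(J) = 2*J*(J - 32/J) (O(J) = (J - 32/J)*(2*J) = 2*J*(J - 32/J))
h = -44303/31940 (h = -¾ + 20348/(-31940) = -¾ + 20348*(-1/31940) = -¾ - 5087/7985 = -44303/31940 ≈ -1.3871)
h/O(296) = -44303/(31940*(-64 + 2*296²)) = -44303/(31940*(-64 + 2*87616)) = -44303/(31940*(-64 + 175232)) = -44303/31940/175168 = -44303/31940*1/175168 = -6329/799266560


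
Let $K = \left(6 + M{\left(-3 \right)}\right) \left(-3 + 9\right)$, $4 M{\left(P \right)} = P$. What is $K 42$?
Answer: $1323$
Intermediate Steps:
$M{\left(P \right)} = \frac{P}{4}$
$K = \frac{63}{2}$ ($K = \left(6 + \frac{1}{4} \left(-3\right)\right) \left(-3 + 9\right) = \left(6 - \frac{3}{4}\right) 6 = \frac{21}{4} \cdot 6 = \frac{63}{2} \approx 31.5$)
$K 42 = \frac{63}{2} \cdot 42 = 1323$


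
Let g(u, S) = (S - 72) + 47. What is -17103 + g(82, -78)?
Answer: -17206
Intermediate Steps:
g(u, S) = -25 + S (g(u, S) = (-72 + S) + 47 = -25 + S)
-17103 + g(82, -78) = -17103 + (-25 - 78) = -17103 - 103 = -17206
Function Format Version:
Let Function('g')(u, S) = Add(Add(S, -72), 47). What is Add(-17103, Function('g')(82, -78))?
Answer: -17206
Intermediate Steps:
Function('g')(u, S) = Add(-25, S) (Function('g')(u, S) = Add(Add(-72, S), 47) = Add(-25, S))
Add(-17103, Function('g')(82, -78)) = Add(-17103, Add(-25, -78)) = Add(-17103, -103) = -17206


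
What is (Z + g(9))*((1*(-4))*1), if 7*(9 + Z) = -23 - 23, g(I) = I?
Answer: 184/7 ≈ 26.286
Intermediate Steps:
Z = -109/7 (Z = -9 + (-23 - 23)/7 = -9 + (⅐)*(-46) = -9 - 46/7 = -109/7 ≈ -15.571)
(Z + g(9))*((1*(-4))*1) = (-109/7 + 9)*((1*(-4))*1) = -(-184)/7 = -46/7*(-4) = 184/7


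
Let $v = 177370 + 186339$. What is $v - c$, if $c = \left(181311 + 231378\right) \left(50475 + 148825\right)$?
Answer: $-82248553991$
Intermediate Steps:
$v = 363709$
$c = 82248917700$ ($c = 412689 \cdot 199300 = 82248917700$)
$v - c = 363709 - 82248917700 = -82248553991$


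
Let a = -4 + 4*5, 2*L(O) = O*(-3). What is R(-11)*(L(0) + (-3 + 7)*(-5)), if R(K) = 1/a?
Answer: -5/4 ≈ -1.2500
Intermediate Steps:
L(O) = -3*O/2 (L(O) = (O*(-3))/2 = (-3*O)/2 = -3*O/2)
a = 16 (a = -4 + 20 = 16)
R(K) = 1/16
R(-11)*(L(0) + (-3 + 7)*(-5)) = (-3/2*0 + (-3 + 7)*(-5))/16 = (0 + 4*(-5))/16 = (0 - 20)/16 = (1/16)*(-20) = -5/4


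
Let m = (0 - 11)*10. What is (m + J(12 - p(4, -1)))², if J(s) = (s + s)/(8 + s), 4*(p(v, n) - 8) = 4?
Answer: 1449616/121 ≈ 11980.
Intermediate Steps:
p(v, n) = 9 (p(v, n) = 8 + (¼)*4 = 8 + 1 = 9)
J(s) = 2*s/(8 + s) (J(s) = (2*s)/(8 + s) = 2*s/(8 + s))
m = -110 (m = -11*10 = -110)
(m + J(12 - p(4, -1)))² = (-110 + 2*(12 - 1*9)/(8 + (12 - 1*9)))² = (-110 + 2*(12 - 9)/(8 + (12 - 9)))² = (-110 + 2*3/(8 + 3))² = (-110 + 2*3/11)² = (-110 + 2*3*(1/11))² = (-110 + 6/11)² = (-1204/11)² = 1449616/121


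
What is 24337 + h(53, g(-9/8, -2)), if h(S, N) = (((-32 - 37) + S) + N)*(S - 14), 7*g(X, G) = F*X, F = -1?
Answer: 1328279/56 ≈ 23719.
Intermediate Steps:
g(X, G) = -X/7 (g(X, G) = (-X)/7 = -X/7)
h(S, N) = (-14 + S)*(-69 + N + S) (h(S, N) = ((-69 + S) + N)*(-14 + S) = (-69 + N + S)*(-14 + S) = (-14 + S)*(-69 + N + S))
24337 + h(53, g(-9/8, -2)) = 24337 + (966 + 53**2 - 83*53 - (-2)*(-9/8) - (-9)/(7*8)*53) = 24337 + (966 + 2809 - 4399 - (-2)*(-9*1/8) - (-9)/(7*8)*53) = 24337 + (966 + 2809 - 4399 - (-2)*(-9)/8 - 1/7*(-9/8)*53) = 24337 + (966 + 2809 - 4399 - 14*9/56 + (9/56)*53) = 24337 + (966 + 2809 - 4399 - 9/4 + 477/56) = 24337 - 34593/56 = 1328279/56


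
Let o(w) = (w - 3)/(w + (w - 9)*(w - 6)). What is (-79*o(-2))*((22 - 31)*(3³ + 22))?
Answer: -174195/86 ≈ -2025.5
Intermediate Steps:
o(w) = (-3 + w)/(w + (-9 + w)*(-6 + w))
(-79*o(-2))*((22 - 31)*(3³ + 22)) = (-79*(-3 - 2)/(54 + (-2)² - 14*(-2)))*((22 - 31)*(3³ + 22)) = (-79*(-5)/(54 + 4 + 28))*(-9*(27 + 22)) = (-79*(-5)/86)*(-9*49) = -79*(-5)/86*(-441) = -79*(-5/86)*(-441) = (395/86)*(-441) = -174195/86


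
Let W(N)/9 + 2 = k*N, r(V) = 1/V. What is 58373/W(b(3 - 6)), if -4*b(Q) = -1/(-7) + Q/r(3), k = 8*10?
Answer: 408611/11034 ≈ 37.032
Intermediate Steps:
r(V) = 1/V
k = 80
b(Q) = -1/28 - 3*Q/4 (b(Q) = -(-1/(-7) + Q/(1/3))/4 = -(-1*(-1/7) + Q/(1/3))/4 = -(1/7 + Q*3)/4 = -(1/7 + 3*Q)/4 = -1/28 - 3*Q/4)
W(N) = -18 + 720*N (W(N) = -18 + 9*(80*N) = -18 + 720*N)
58373/W(b(3 - 6)) = 58373/(-18 + 720*(-1/28 - 3*(3 - 6)/4)) = 58373/(-18 + 720*(-1/28 - 3/4*(-3))) = 58373/(-18 + 720*(-1/28 + 9/4)) = 58373/(-18 + 720*(31/14)) = 58373/(-18 + 11160/7) = 58373/(11034/7) = 58373*(7/11034) = 408611/11034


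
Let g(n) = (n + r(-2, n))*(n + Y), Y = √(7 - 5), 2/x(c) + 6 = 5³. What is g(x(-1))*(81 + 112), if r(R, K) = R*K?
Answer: -772/14161 - 386*√2/119 ≈ -4.6418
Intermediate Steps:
x(c) = 2/119 (x(c) = 2/(-6 + 5³) = 2/(-6 + 125) = 2/119)
r(R, K) = K*R
Y = √2 ≈ 1.4142
g(n) = -n*(n + √2) (g(n) = (n + n*(-2))*(n + √2) = (n - 2*n)*(n + √2) = (-n)*(n + √2) = -n*(n + √2))
g(x(-1))*(81 + 112) = (2*(-1*2/119 - √2)/119)*(81 + 112) = (2*(-2/119 - √2)/119)*193 = (-4/14161 - 2*√2/119)*193 = -772/14161 - 386*√2/119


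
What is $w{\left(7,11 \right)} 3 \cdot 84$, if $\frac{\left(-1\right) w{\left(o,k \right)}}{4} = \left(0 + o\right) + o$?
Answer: $-14112$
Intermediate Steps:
$w{\left(o,k \right)} = - 8 o$ ($w{\left(o,k \right)} = - 4 \left(\left(0 + o\right) + o\right) = - 4 \left(o + o\right) = - 4 \cdot 2 o = - 8 o$)
$w{\left(7,11 \right)} 3 \cdot 84 = \left(-8\right) 7 \cdot 3 \cdot 84 = \left(-56\right) 3 \cdot 84 = \left(-168\right) 84 = -14112$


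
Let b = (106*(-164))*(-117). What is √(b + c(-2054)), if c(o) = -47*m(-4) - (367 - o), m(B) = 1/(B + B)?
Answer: √32504206/4 ≈ 1425.3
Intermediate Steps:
m(B) = 1/(2*B)
c(o) = -2889/8 + o (c(o) = -47/(2*(-4)) - (367 - o) = -47*(-1)/(2*4) + (-367 + o) = -47*(-⅛) + (-367 + o) = 47/8 + (-367 + o) = -2889/8 + o)
b = 2033928 (b = -17384*(-117) = 2033928)
√(b + c(-2054)) = √(2033928 + (-2889/8 - 2054)) = √(2033928 - 19321/8) = √(16252103/8) = √32504206/4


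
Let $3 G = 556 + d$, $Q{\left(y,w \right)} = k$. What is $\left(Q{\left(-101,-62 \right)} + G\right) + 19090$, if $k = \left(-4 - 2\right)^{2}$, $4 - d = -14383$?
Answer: $24107$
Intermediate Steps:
$d = 14387$ ($d = 4 - -14383 = 4 + 14383 = 14387$)
$k = 36$ ($k = \left(-6\right)^{2} = 36$)
$Q{\left(y,w \right)} = 36$
$G = 4981$ ($G = \frac{556 + 14387}{3} = \frac{1}{3} \cdot 14943 = 4981$)
$\left(Q{\left(-101,-62 \right)} + G\right) + 19090 = \left(36 + 4981\right) + 19090 = 5017 + 19090 = 24107$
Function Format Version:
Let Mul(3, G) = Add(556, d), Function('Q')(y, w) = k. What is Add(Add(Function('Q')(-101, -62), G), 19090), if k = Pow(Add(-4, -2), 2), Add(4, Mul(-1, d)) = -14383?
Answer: 24107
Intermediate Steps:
d = 14387 (d = Add(4, Mul(-1, -14383)) = Add(4, 14383) = 14387)
k = 36 (k = Pow(-6, 2) = 36)
Function('Q')(y, w) = 36
G = 4981 (G = Mul(Rational(1, 3), Add(556, 14387)) = Mul(Rational(1, 3), 14943) = 4981)
Add(Add(Function('Q')(-101, -62), G), 19090) = Add(Add(36, 4981), 19090) = Add(5017, 19090) = 24107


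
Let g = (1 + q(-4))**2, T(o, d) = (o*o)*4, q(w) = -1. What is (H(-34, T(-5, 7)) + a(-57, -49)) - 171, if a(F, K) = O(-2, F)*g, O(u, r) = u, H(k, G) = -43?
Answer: -214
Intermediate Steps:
T(o, d) = 4*o**2 (T(o, d) = o**2*4 = 4*o**2)
g = 0 (g = (1 - 1)**2 = 0**2 = 0)
a(F, K) = 0 (a(F, K) = -2*0 = 0)
(H(-34, T(-5, 7)) + a(-57, -49)) - 171 = (-43 + 0) - 171 = -43 - 171 = -214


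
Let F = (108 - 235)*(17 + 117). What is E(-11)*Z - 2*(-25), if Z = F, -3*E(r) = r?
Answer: -187048/3 ≈ -62349.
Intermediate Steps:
E(r) = -r/3
F = -17018 (F = -127*134 = -17018)
Z = -17018
E(-11)*Z - 2*(-25) = -⅓*(-11)*(-17018) - 2*(-25) = (11/3)*(-17018) + 50 = -187198/3 + 50 = -187048/3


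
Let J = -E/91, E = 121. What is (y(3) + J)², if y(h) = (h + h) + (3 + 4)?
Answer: 1127844/8281 ≈ 136.20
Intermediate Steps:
y(h) = 7 + 2*h (y(h) = 2*h + 7 = 7 + 2*h)
J = -121/91 ≈ -1.3297
(y(3) + J)² = ((7 + 2*3) - 121/91)² = ((7 + 6) - 121/91)² = (13 - 121/91)² = (1062/91)² = 1127844/8281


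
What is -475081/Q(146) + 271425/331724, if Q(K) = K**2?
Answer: -18976259293/883878598 ≈ -21.469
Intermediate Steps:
-475081/Q(146) + 271425/331724 = -475081/(146**2) + 271425/331724 = -475081/21316 + 271425*(1/331724) = -475081*1/21316 + 271425/331724 = -475081/21316 + 271425/331724 = -18976259293/883878598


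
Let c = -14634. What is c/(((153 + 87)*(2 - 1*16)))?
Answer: 2439/560 ≈ 4.3554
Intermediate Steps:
c/(((153 + 87)*(2 - 1*16))) = -14634*1/((2 - 1*16)*(153 + 87)) = -14634*1/(240*(2 - 16)) = -14634/(240*(-14)) = -14634/(-3360) = -14634*(-1/3360) = 2439/560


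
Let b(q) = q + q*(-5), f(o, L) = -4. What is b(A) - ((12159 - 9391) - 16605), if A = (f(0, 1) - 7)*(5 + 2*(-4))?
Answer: 13705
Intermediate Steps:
A = 33 (A = (-4 - 7)*(5 + 2*(-4)) = -11*(5 - 8) = -11*(-3) = 33)
b(q) = -4*q (b(q) = q - 5*q = -4*q)
b(A) - ((12159 - 9391) - 16605) = -4*33 - ((12159 - 9391) - 16605) = -132 - (2768 - 16605) = -132 - 1*(-13837) = -132 + 13837 = 13705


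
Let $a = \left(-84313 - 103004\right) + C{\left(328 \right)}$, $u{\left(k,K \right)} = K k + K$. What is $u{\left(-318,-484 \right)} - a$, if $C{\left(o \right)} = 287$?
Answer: $340458$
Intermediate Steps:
$u{\left(k,K \right)} = K + K k$
$a = -187030$ ($a = \left(-84313 - 103004\right) + 287 = -187317 + 287 = -187030$)
$u{\left(-318,-484 \right)} - a = - 484 \left(1 - 318\right) - -187030 = \left(-484\right) \left(-317\right) + 187030 = 153428 + 187030 = 340458$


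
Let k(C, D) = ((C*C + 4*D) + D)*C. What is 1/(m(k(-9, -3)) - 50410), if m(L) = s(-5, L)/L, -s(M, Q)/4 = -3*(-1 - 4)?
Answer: -99/4990580 ≈ -1.9837e-5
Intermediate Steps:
s(M, Q) = -60 (s(M, Q) = -(-12)*(-1 - 4) = -(-12)*(-5) = -4*15 = -60)
k(C, D) = C*(C² + 5*D) (k(C, D) = ((C² + 4*D) + D)*C = (C² + 5*D)*C = C*(C² + 5*D))
m(L) = -60/L
1/(m(k(-9, -3)) - 50410) = 1/(-60*(-1/(9*((-9)² + 5*(-3)))) - 50410) = 1/(-60*(-1/(9*(81 - 15))) - 50410) = 1/(-60/((-9*66)) - 50410) = 1/(-60/(-594) - 50410) = 1/(-60*(-1/594) - 50410) = 1/(10/99 - 50410) = 1/(-4990580/99) = -99/4990580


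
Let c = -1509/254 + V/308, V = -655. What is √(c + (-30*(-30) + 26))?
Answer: √351123258255/19558 ≈ 30.297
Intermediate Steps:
c = -315571/39116 (c = -1509/254 - 655/308 = -315571/39116 ≈ -8.0676)
√(c + (-30*(-30) + 26)) = √(-315571/39116 + (-30*(-30) + 26)) = √(-315571/39116 + (900 + 26)) = √(-315571/39116 + 926) = √(35905845/39116) = √351123258255/19558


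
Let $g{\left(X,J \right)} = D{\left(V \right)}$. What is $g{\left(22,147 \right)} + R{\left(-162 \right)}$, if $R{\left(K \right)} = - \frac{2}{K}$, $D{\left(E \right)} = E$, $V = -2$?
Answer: $- \frac{161}{81} \approx -1.9877$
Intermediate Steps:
$g{\left(X,J \right)} = -2$
$g{\left(22,147 \right)} + R{\left(-162 \right)} = -2 - \frac{2}{-162} = -2 - - \frac{1}{81} = -2 + \frac{1}{81} = - \frac{161}{81}$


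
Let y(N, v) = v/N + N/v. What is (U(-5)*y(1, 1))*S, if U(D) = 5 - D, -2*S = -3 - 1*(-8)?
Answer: -50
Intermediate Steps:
S = -5/2 (S = -(-3 - 1*(-8))/2 = -(-3 + 8)/2 = -½*5 = -5/2 ≈ -2.5000)
y(N, v) = N/v + v/N
(U(-5)*y(1, 1))*S = ((5 - 1*(-5))*(1/1 + 1/1))*(-5/2) = ((5 + 5)*(1*1 + 1*1))*(-5/2) = (10*(1 + 1))*(-5/2) = (10*2)*(-5/2) = 20*(-5/2) = -50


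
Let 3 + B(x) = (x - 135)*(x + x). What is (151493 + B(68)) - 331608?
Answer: -189230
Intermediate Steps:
B(x) = -3 + 2*x*(-135 + x) (B(x) = -3 + (x - 135)*(x + x) = -3 + (-135 + x)*(2*x) = -3 + 2*x*(-135 + x))
(151493 + B(68)) - 331608 = (151493 + (-3 - 270*68 + 2*68**2)) - 331608 = (151493 + (-3 - 18360 + 2*4624)) - 331608 = (151493 + (-3 - 18360 + 9248)) - 331608 = (151493 - 9115) - 331608 = 142378 - 331608 = -189230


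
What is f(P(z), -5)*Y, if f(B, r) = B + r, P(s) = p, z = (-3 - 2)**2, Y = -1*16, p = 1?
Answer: 64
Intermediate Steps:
Y = -16
z = 25 (z = (-5)**2 = 25)
P(s) = 1
f(P(z), -5)*Y = (1 - 5)*(-16) = -4*(-16) = 64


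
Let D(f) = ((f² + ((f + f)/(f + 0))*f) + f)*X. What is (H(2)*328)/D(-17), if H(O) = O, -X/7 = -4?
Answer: 82/833 ≈ 0.098439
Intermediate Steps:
X = 28 (X = -7*(-4) = 28)
D(f) = 28*f² + 84*f (D(f) = ((f² + ((f + f)/(f + 0))*f) + f)*28 = ((f² + ((2*f)/f)*f) + f)*28 = ((f² + 2*f) + f)*28 = (f² + 3*f)*28 = 28*f² + 84*f)
(H(2)*328)/D(-17) = (2*328)/((28*(-17)*(3 - 17))) = 656/((28*(-17)*(-14))) = 656/6664 = 656*(1/6664) = 82/833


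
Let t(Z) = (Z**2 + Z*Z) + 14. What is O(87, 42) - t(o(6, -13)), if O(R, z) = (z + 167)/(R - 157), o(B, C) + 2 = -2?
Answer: -3429/70 ≈ -48.986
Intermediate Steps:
o(B, C) = -4 (o(B, C) = -2 - 2 = -4)
t(Z) = 14 + 2*Z**2 (t(Z) = (Z**2 + Z**2) + 14 = 2*Z**2 + 14 = 14 + 2*Z**2)
O(R, z) = (167 + z)/(-157 + R)
O(87, 42) - t(o(6, -13)) = (167 + 42)/(-157 + 87) - (14 + 2*(-4)**2) = 209/(-70) - (14 + 2*16) = -1/70*209 - (14 + 32) = -209/70 - 1*46 = -209/70 - 46 = -3429/70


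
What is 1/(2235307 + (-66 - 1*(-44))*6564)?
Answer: 1/2090899 ≈ 4.7826e-7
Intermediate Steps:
1/(2235307 + (-66 - 1*(-44))*6564) = 1/(2235307 + (-66 + 44)*6564) = 1/(2235307 - 22*6564) = 1/(2235307 - 144408) = 1/2090899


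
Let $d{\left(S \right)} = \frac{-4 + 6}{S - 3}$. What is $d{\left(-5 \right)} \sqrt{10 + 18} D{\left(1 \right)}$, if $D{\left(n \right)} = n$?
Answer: $- \frac{\sqrt{7}}{2} \approx -1.3229$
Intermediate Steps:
$d{\left(S \right)} = \frac{2}{-3 + S}$
$d{\left(-5 \right)} \sqrt{10 + 18} D{\left(1 \right)} = \frac{2}{-3 - 5} \sqrt{10 + 18} \cdot 1 = \frac{2}{-8} \sqrt{28} \cdot 1 = 2 \left(- \frac{1}{8}\right) 2 \sqrt{7} \cdot 1 = - \frac{2 \sqrt{7}}{4} \cdot 1 = - \frac{\sqrt{7}}{2} \cdot 1 = - \frac{\sqrt{7}}{2}$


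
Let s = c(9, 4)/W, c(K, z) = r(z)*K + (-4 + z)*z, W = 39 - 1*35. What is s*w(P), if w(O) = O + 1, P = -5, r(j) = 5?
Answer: -45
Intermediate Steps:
W = 4 (W = 39 - 35 = 4)
w(O) = 1 + O
c(K, z) = 5*K + z*(-4 + z) (c(K, z) = 5*K + (-4 + z)*z = 5*K + z*(-4 + z))
s = 45/4 (s = (4² - 4*4 + 5*9)/4 = (16 - 16 + 45)*(¼) = 45*(¼) = 45/4 ≈ 11.250)
s*w(P) = 45*(1 - 5)/4 = (45/4)*(-4) = -45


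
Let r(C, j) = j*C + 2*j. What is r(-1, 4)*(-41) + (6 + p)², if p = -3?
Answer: -155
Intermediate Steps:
r(C, j) = 2*j + C*j (r(C, j) = C*j + 2*j = 2*j + C*j)
r(-1, 4)*(-41) + (6 + p)² = (4*(2 - 1))*(-41) + (6 - 3)² = (4*1)*(-41) + 3² = 4*(-41) + 9 = -164 + 9 = -155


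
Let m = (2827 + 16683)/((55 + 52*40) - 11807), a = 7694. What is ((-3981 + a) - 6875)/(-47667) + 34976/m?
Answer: -2687517717334/154997195 ≈ -17339.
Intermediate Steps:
m = -9755/4836 (m = 19510/((55 + 2080) - 11807) = 19510/(2135 - 11807) = 19510/(-9672) = 19510*(-1/9672) = -9755/4836 ≈ -2.0172)
((-3981 + a) - 6875)/(-47667) + 34976/m = ((-3981 + 7694) - 6875)/(-47667) + 34976/(-9755/4836) = (3713 - 6875)*(-1/47667) + 34976*(-4836/9755) = -3162*(-1/47667) - 169143936/9755 = 1054/15889 - 169143936/9755 = -2687517717334/154997195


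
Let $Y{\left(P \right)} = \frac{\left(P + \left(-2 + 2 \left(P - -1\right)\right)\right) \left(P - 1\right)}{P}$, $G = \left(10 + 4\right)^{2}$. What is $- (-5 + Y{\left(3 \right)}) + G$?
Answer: $195$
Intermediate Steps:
$G = 196$ ($G = 14^{2} = 196$)
$Y{\left(P \right)} = -3 + 3 P$ ($Y{\left(P \right)} = \frac{\left(P + \left(-2 + 2 \left(P + 1\right)\right)\right) \left(-1 + P\right)}{P} = \frac{\left(P + \left(-2 + 2 \left(1 + P\right)\right)\right) \left(-1 + P\right)}{P} = \frac{\left(P + \left(-2 + \left(2 + 2 P\right)\right)\right) \left(-1 + P\right)}{P} = \frac{\left(P + 2 P\right) \left(-1 + P\right)}{P} = \frac{3 P \left(-1 + P\right)}{P} = -3 + 3 P$)
$- (-5 + Y{\left(3 \right)}) + G = - (-5 + \left(-3 + 3 \cdot 3\right)) + 196 = - (-5 + \left(-3 + 9\right)) + 196 = - (-5 + 6) + 196 = \left(-1\right) 1 + 196 = -1 + 196 = 195$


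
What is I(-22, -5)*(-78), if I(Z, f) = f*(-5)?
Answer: -1950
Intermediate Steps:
I(Z, f) = -5*f
I(-22, -5)*(-78) = -5*(-5)*(-78) = 25*(-78) = -1950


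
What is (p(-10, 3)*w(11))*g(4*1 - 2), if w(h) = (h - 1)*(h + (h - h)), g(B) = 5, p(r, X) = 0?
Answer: 0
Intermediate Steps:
w(h) = h*(-1 + h) (w(h) = (-1 + h)*(h + 0) = (-1 + h)*h = h*(-1 + h))
(p(-10, 3)*w(11))*g(4*1 - 2) = (0*(11*(-1 + 11)))*5 = (0*(11*10))*5 = (0*110)*5 = 0*5 = 0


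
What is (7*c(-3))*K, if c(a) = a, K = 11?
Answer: -231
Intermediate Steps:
(7*c(-3))*K = (7*(-3))*11 = -21*11 = -231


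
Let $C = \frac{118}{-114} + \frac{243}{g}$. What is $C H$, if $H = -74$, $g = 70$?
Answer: $- \frac{359677}{1995} \approx -180.29$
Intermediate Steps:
$C = \frac{9721}{3990}$ ($C = \frac{118}{-114} + \frac{243}{70} = 118 \left(- \frac{1}{114}\right) + 243 \cdot \frac{1}{70} = - \frac{59}{57} + \frac{243}{70} = \frac{9721}{3990} \approx 2.4363$)
$C H = \frac{9721}{3990} \left(-74\right) = - \frac{359677}{1995}$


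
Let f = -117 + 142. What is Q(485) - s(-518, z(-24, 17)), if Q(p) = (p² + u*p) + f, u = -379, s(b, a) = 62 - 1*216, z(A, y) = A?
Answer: 51589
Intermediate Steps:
s(b, a) = -154 (s(b, a) = 62 - 216 = -154)
f = 25
Q(p) = 25 + p² - 379*p (Q(p) = (p² - 379*p) + 25 = 25 + p² - 379*p)
Q(485) - s(-518, z(-24, 17)) = (25 + 485² - 379*485) - 1*(-154) = (25 + 235225 - 183815) + 154 = 51435 + 154 = 51589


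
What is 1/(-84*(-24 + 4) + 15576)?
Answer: 1/17256 ≈ 5.7951e-5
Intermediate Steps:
1/(-84*(-24 + 4) + 15576) = 1/(-84*(-20) + 15576) = 1/(1680 + 15576) = 1/17256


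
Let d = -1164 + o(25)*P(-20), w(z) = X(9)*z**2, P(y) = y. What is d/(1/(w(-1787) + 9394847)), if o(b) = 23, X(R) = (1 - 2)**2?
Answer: -20443262784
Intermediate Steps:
X(R) = 1 (X(R) = (-1)**2 = 1)
w(z) = z**2 (w(z) = 1*z**2 = z**2)
d = -1624 (d = -1164 + 23*(-20) = -1164 - 460 = -1624)
d/(1/(w(-1787) + 9394847)) = -1624/(1/((-1787)**2 + 9394847)) = -1624/(1/(3193369 + 9394847)) = -1624/(1/12588216) = -1624/1/12588216 = -1624*12588216 = -20443262784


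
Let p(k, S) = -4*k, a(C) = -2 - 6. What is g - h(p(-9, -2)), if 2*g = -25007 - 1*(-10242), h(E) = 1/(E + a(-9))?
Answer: -206711/28 ≈ -7382.5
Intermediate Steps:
a(C) = -8
h(E) = 1/(-8 + E) (h(E) = 1/(E - 8) = 1/(-8 + E))
g = -14765/2 (g = (-25007 - 1*(-10242))/2 = (-25007 + 10242)/2 = (1/2)*(-14765) = -14765/2 ≈ -7382.5)
g - h(p(-9, -2)) = -14765/2 - 1/(-8 - 4*(-9)) = -14765/2 - 1/(-8 + 36) = -14765/2 - 1/28 = -206711/28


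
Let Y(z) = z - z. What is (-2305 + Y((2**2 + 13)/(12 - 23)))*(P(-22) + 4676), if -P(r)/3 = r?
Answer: -10930310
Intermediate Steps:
Y(z) = 0
P(r) = -3*r
(-2305 + Y((2**2 + 13)/(12 - 23)))*(P(-22) + 4676) = (-2305 + 0)*(-3*(-22) + 4676) = -2305*(66 + 4676) = -2305*4742 = -10930310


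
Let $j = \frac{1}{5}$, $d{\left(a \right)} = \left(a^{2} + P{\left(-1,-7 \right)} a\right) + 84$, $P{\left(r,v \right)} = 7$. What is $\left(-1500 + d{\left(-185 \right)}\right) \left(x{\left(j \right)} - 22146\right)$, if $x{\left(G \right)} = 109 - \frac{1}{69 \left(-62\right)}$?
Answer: $- \frac{1485479908745}{2139} \approx -6.9447 \cdot 10^{8}$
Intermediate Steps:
$d{\left(a \right)} = 84 + a^{2} + 7 a$ ($d{\left(a \right)} = \left(a^{2} + 7 a\right) + 84 = 84 + a^{2} + 7 a$)
$j = \frac{1}{5} \approx 0.2$
$x{\left(G \right)} = \frac{466303}{4278}$ ($x{\left(G \right)} = 109 - \frac{1}{69} \left(- \frac{1}{62}\right) = 109 - - \frac{1}{4278} = 109 + \frac{1}{4278} = \frac{466303}{4278}$)
$\left(-1500 + d{\left(-185 \right)}\right) \left(x{\left(j \right)} - 22146\right) = \left(-1500 + \left(84 + \left(-185\right)^{2} + 7 \left(-185\right)\right)\right) \left(\frac{466303}{4278} - 22146\right) = \left(-1500 + \left(84 + 34225 - 1295\right)\right) \left(- \frac{94274285}{4278}\right) = \left(-1500 + 33014\right) \left(- \frac{94274285}{4278}\right) = 31514 \left(- \frac{94274285}{4278}\right) = - \frac{1485479908745}{2139}$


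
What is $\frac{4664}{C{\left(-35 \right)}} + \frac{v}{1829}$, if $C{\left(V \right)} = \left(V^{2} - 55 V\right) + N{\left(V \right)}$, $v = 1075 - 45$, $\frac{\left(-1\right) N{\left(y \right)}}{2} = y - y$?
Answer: $\frac{5887478}{2880675} \approx 2.0438$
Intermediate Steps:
$N{\left(y \right)} = 0$ ($N{\left(y \right)} = - 2 \left(y - y\right) = \left(-2\right) 0 = 0$)
$v = 1030$ ($v = 1075 - 45 = 1030$)
$C{\left(V \right)} = V^{2} - 55 V$ ($C{\left(V \right)} = \left(V^{2} - 55 V\right) + 0 = V^{2} - 55 V$)
$\frac{4664}{C{\left(-35 \right)}} + \frac{v}{1829} = \frac{4664}{\left(-35\right) \left(-55 - 35\right)} + \frac{1030}{1829} = \frac{4664}{\left(-35\right) \left(-90\right)} + 1030 \cdot \frac{1}{1829} = \frac{4664}{3150} + \frac{1030}{1829} = 4664 \cdot \frac{1}{3150} + \frac{1030}{1829} = \frac{2332}{1575} + \frac{1030}{1829} = \frac{5887478}{2880675}$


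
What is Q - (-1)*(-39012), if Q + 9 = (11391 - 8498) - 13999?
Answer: -50127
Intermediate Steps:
Q = -11115 (Q = -9 + ((11391 - 8498) - 13999) = -9 + (2893 - 13999) = -9 - 11106 = -11115)
Q - (-1)*(-39012) = -11115 - (-1)*(-39012) = -11115 - 1*39012 = -11115 - 39012 = -50127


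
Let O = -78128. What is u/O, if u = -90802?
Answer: 45401/39064 ≈ 1.1622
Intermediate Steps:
u/O = -90802/(-78128) = -90802*(-1/78128) = 45401/39064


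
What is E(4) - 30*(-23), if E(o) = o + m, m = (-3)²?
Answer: 703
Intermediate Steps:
m = 9
E(o) = 9 + o (E(o) = o + 9 = 9 + o)
E(4) - 30*(-23) = (9 + 4) - 30*(-23) = 13 + 690 = 703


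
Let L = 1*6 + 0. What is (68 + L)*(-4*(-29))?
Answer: 8584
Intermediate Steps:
L = 6 (L = 6 + 0 = 6)
(68 + L)*(-4*(-29)) = (68 + 6)*(-4*(-29)) = 74*116 = 8584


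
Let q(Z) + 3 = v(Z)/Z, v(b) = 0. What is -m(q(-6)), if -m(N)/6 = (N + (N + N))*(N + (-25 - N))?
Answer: 1350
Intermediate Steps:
q(Z) = -3 (q(Z) = -3 + 0/Z = -3 + 0 = -3)
m(N) = 450*N (m(N) = -6*(N + (N + N))*(N + (-25 - N)) = -6*(N + 2*N)*(-25) = -6*3*N*(-25) = -(-450)*N = 450*N)
-m(q(-6)) = -450*(-3) = -1*(-1350) = 1350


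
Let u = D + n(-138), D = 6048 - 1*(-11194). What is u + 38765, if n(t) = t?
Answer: 55869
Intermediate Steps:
D = 17242 (D = 6048 + 11194 = 17242)
u = 17104 (u = 17242 - 138 = 17104)
u + 38765 = 17104 + 38765 = 55869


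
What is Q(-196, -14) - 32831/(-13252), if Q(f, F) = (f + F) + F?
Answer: -2935617/13252 ≈ -221.52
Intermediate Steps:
Q(f, F) = f + 2*F (Q(f, F) = (F + f) + F = f + 2*F)
Q(-196, -14) - 32831/(-13252) = (-196 + 2*(-14)) - 32831/(-13252) = (-196 - 28) - 32831*(-1)/13252 = -224 - 1*(-32831/13252) = -224 + 32831/13252 = -2935617/13252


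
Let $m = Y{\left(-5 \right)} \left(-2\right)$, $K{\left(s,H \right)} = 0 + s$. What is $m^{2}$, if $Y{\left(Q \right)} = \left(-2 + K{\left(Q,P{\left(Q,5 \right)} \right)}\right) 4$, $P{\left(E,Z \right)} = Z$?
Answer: $3136$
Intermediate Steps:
$K{\left(s,H \right)} = s$
$Y{\left(Q \right)} = -8 + 4 Q$ ($Y{\left(Q \right)} = \left(-2 + Q\right) 4 = -8 + 4 Q$)
$m = 56$ ($m = \left(-8 + 4 \left(-5\right)\right) \left(-2\right) = \left(-8 - 20\right) \left(-2\right) = \left(-28\right) \left(-2\right) = 56$)
$m^{2} = 56^{2} = 3136$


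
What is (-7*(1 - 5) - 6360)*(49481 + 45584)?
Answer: -601951580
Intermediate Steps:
(-7*(1 - 5) - 6360)*(49481 + 45584) = (-7*(-4) - 6360)*95065 = (28 - 6360)*95065 = -6332*95065 = -601951580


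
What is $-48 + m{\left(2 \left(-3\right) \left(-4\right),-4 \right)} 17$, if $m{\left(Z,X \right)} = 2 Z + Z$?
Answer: $1176$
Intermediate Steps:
$m{\left(Z,X \right)} = 3 Z$
$-48 + m{\left(2 \left(-3\right) \left(-4\right),-4 \right)} 17 = -48 + 3 \cdot 2 \left(-3\right) \left(-4\right) 17 = -48 + 3 \left(\left(-6\right) \left(-4\right)\right) 17 = -48 + 3 \cdot 24 \cdot 17 = -48 + 72 \cdot 17 = -48 + 1224 = 1176$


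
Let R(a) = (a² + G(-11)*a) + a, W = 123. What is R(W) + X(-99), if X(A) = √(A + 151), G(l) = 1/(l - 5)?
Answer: 243909/16 + 2*√13 ≈ 15252.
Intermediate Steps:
G(l) = 1/(-5 + l)
X(A) = √(151 + A)
R(a) = a² + 15*a/16 (R(a) = (a² + a/(-5 - 11)) + a = (a² + a/(-16)) + a = (a² - a/16) + a = a² + 15*a/16)
R(W) + X(-99) = (1/16)*123*(15 + 16*123) + √(151 - 99) = (1/16)*123*(15 + 1968) + √52 = (1/16)*123*1983 + 2*√13 = 243909/16 + 2*√13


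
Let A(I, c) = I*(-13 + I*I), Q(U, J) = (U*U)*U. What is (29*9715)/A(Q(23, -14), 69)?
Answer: 281735/1801152503292 ≈ 1.5642e-7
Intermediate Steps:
Q(U, J) = U³ (Q(U, J) = U²*U = U³)
A(I, c) = I*(-13 + I²)
(29*9715)/A(Q(23, -14), 69) = (29*9715)/((23³*(-13 + (23³)²))) = 281735/((12167*(-13 + 12167²))) = 281735/((12167*(-13 + 148035889))) = 281735/((12167*148035876)) = 281735/1801152503292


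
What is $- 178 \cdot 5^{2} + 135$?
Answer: $-4315$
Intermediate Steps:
$- 178 \cdot 5^{2} + 135 = \left(-178\right) 25 + 135 = -4450 + 135 = -4315$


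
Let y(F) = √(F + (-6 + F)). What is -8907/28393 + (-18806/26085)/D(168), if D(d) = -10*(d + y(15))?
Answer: -1363123327472/4351209504375 - 9403*√6/1838992500 ≈ -0.31329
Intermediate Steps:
y(F) = √(-6 + 2*F)
D(d) = -20*√6 - 10*d (D(d) = -10*(d + √(-6 + 2*15)) = -10*(d + √(-6 + 30)) = -10*(d + √24) = -10*(d + 2*√6) = -20*√6 - 10*d)
-8907/28393 + (-18806/26085)/D(168) = -8907/28393 + (-18806/26085)/(-20*√6 - 10*168) = -8907*1/28393 + (-18806*1/26085)/(-20*√6 - 1680) = -8907/28393 - 18806/(26085*(-1680 - 20*√6))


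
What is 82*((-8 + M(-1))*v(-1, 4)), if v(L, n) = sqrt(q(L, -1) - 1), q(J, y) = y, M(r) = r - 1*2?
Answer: -902*I*sqrt(2) ≈ -1275.6*I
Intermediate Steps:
M(r) = -2 + r (M(r) = r - 2 = -2 + r)
v(L, n) = I*sqrt(2) (v(L, n) = sqrt(-1 - 1) = sqrt(-2) = I*sqrt(2))
82*((-8 + M(-1))*v(-1, 4)) = 82*((-8 + (-2 - 1))*(I*sqrt(2))) = 82*((-8 - 3)*(I*sqrt(2))) = 82*(-11*I*sqrt(2)) = -902*I*sqrt(2)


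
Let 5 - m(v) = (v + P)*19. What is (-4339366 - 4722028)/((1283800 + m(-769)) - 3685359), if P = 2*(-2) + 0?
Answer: 9061394/2386867 ≈ 3.7964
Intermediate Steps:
P = -4 (P = -4 + 0 = -4)
m(v) = 81 - 19*v (m(v) = 5 - (v - 4)*19 = 5 - (-4 + v)*19 = 5 - (-76 + 19*v) = 5 + (76 - 19*v) = 81 - 19*v)
(-4339366 - 4722028)/((1283800 + m(-769)) - 3685359) = (-4339366 - 4722028)/((1283800 + (81 - 19*(-769))) - 3685359) = -9061394/((1283800 + (81 + 14611)) - 3685359) = -9061394/((1283800 + 14692) - 3685359) = -9061394/(1298492 - 3685359) = -9061394/(-2386867) = -9061394*(-1/2386867) = 9061394/2386867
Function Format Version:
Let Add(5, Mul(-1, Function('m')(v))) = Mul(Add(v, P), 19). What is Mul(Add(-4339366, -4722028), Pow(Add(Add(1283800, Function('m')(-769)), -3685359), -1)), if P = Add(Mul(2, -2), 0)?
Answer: Rational(9061394, 2386867) ≈ 3.7964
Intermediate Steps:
P = -4 (P = Add(-4, 0) = -4)
Function('m')(v) = Add(81, Mul(-19, v)) (Function('m')(v) = Add(5, Mul(-1, Mul(Add(v, -4), 19))) = Add(5, Mul(-1, Mul(Add(-4, v), 19))) = Add(5, Mul(-1, Add(-76, Mul(19, v)))) = Add(5, Add(76, Mul(-19, v))) = Add(81, Mul(-19, v)))
Mul(Add(-4339366, -4722028), Pow(Add(Add(1283800, Function('m')(-769)), -3685359), -1)) = Mul(Add(-4339366, -4722028), Pow(Add(Add(1283800, Add(81, Mul(-19, -769))), -3685359), -1)) = Mul(-9061394, Pow(Add(Add(1283800, Add(81, 14611)), -3685359), -1)) = Mul(-9061394, Pow(Add(Add(1283800, 14692), -3685359), -1)) = Mul(-9061394, Pow(Add(1298492, -3685359), -1)) = Mul(-9061394, Pow(-2386867, -1)) = Mul(-9061394, Rational(-1, 2386867)) = Rational(9061394, 2386867)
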